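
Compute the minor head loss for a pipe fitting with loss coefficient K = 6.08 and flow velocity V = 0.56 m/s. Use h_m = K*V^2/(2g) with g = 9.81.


Minor loss formula: h_m = K * V^2/(2g).
V^2 = 0.56^2 = 0.3136.
V^2/(2g) = 0.3136 / 19.62 = 0.016 m.
h_m = 6.08 * 0.016 = 0.0972 m.

0.0972


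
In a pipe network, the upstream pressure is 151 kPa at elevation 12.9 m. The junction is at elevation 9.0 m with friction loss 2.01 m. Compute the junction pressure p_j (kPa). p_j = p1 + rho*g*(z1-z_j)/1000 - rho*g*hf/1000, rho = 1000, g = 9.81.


Junction pressure: p_j = p1 + rho*g*(z1 - z_j)/1000 - rho*g*hf/1000.
Elevation term = 1000*9.81*(12.9 - 9.0)/1000 = 38.259 kPa.
Friction term = 1000*9.81*2.01/1000 = 19.718 kPa.
p_j = 151 + 38.259 - 19.718 = 169.54 kPa.

169.54


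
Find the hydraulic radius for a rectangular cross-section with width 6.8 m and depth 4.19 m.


For a rectangular section:
Flow area A = b * y = 6.8 * 4.19 = 28.49 m^2.
Wetted perimeter P = b + 2y = 6.8 + 2*4.19 = 15.18 m.
Hydraulic radius R = A/P = 28.49 / 15.18 = 1.8769 m.

1.8769


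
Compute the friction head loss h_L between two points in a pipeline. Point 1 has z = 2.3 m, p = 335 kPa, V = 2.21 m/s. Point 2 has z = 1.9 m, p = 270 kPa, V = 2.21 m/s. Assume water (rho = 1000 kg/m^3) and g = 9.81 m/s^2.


Total head at each section: H = z + p/(rho*g) + V^2/(2g).
H1 = 2.3 + 335*1000/(1000*9.81) + 2.21^2/(2*9.81)
   = 2.3 + 34.149 + 0.2489
   = 36.698 m.
H2 = 1.9 + 270*1000/(1000*9.81) + 2.21^2/(2*9.81)
   = 1.9 + 27.523 + 0.2489
   = 29.672 m.
h_L = H1 - H2 = 36.698 - 29.672 = 7.026 m.

7.026


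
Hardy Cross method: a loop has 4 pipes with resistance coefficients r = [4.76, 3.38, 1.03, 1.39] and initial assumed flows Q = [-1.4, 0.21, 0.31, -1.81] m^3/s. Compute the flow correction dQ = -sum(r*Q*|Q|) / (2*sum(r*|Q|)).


Numerator terms (r*Q*|Q|): 4.76*-1.4*|-1.4| = -9.3296; 3.38*0.21*|0.21| = 0.1491; 1.03*0.31*|0.31| = 0.099; 1.39*-1.81*|-1.81| = -4.5538.
Sum of numerator = -13.6353.
Denominator terms (r*|Q|): 4.76*|-1.4| = 6.664; 3.38*|0.21| = 0.7098; 1.03*|0.31| = 0.3193; 1.39*|-1.81| = 2.5159.
2 * sum of denominator = 2 * 10.209 = 20.418.
dQ = --13.6353 / 20.418 = 0.6678 m^3/s.

0.6678


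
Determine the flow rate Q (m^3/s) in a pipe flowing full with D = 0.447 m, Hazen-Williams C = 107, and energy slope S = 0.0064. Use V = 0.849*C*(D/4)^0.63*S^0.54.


For a full circular pipe, R = D/4 = 0.447/4 = 0.1118 m.
V = 0.849 * 107 * 0.1118^0.63 * 0.0064^0.54
  = 0.849 * 107 * 0.251418 * 0.065364
  = 1.4929 m/s.
Pipe area A = pi*D^2/4 = pi*0.447^2/4 = 0.1569 m^2.
Q = A * V = 0.1569 * 1.4929 = 0.2343 m^3/s.

0.2343


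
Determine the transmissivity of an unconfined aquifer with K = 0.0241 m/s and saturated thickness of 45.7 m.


Transmissivity is defined as T = K * h.
T = 0.0241 * 45.7
  = 1.1014 m^2/s.

1.1014


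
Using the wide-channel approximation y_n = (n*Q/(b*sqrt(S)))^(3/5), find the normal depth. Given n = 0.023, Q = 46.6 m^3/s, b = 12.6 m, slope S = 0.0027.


We use the wide-channel approximation y_n = (n*Q/(b*sqrt(S)))^(3/5).
sqrt(S) = sqrt(0.0027) = 0.051962.
Numerator: n*Q = 0.023 * 46.6 = 1.0718.
Denominator: b*sqrt(S) = 12.6 * 0.051962 = 0.654721.
arg = 1.637.
y_n = 1.637^(3/5) = 1.3441 m.

1.3441


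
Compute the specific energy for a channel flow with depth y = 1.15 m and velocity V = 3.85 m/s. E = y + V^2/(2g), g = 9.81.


Specific energy E = y + V^2/(2g).
Velocity head = V^2/(2g) = 3.85^2 / (2*9.81) = 14.8225 / 19.62 = 0.7555 m.
E = 1.15 + 0.7555 = 1.9055 m.

1.9055


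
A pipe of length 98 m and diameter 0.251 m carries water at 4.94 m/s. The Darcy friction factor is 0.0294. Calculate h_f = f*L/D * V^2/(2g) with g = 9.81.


Darcy-Weisbach equation: h_f = f * (L/D) * V^2/(2g).
f * L/D = 0.0294 * 98/0.251 = 11.4789.
V^2/(2g) = 4.94^2 / (2*9.81) = 24.4036 / 19.62 = 1.2438 m.
h_f = 11.4789 * 1.2438 = 14.278 m.

14.278


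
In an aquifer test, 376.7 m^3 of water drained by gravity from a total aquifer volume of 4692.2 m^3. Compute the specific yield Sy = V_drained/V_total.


Specific yield Sy = Volume drained / Total volume.
Sy = 376.7 / 4692.2
   = 0.0803.

0.0803


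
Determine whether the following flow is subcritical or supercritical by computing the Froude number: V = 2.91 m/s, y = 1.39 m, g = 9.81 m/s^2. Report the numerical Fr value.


The Froude number is defined as Fr = V / sqrt(g*y).
g*y = 9.81 * 1.39 = 13.6359.
sqrt(g*y) = sqrt(13.6359) = 3.6927.
Fr = 2.91 / 3.6927 = 0.788.
Since Fr < 1, the flow is subcritical.

0.788


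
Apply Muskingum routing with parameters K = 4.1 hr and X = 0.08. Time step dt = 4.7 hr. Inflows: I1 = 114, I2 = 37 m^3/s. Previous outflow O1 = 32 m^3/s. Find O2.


Muskingum coefficients:
denom = 2*K*(1-X) + dt = 2*4.1*(1-0.08) + 4.7 = 12.244.
C0 = (dt - 2*K*X)/denom = (4.7 - 2*4.1*0.08)/12.244 = 0.3303.
C1 = (dt + 2*K*X)/denom = (4.7 + 2*4.1*0.08)/12.244 = 0.4374.
C2 = (2*K*(1-X) - dt)/denom = 0.2323.
O2 = C0*I2 + C1*I1 + C2*O1
   = 0.3303*37 + 0.4374*114 + 0.2323*32
   = 69.52 m^3/s.

69.52


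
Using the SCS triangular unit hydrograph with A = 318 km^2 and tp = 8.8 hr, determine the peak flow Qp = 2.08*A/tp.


SCS formula: Qp = 2.08 * A / tp.
Qp = 2.08 * 318 / 8.8
   = 661.44 / 8.8
   = 75.16 m^3/s per cm.

75.16


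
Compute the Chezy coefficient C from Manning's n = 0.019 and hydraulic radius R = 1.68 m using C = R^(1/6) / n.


The Chezy coefficient relates to Manning's n through C = R^(1/6) / n.
R^(1/6) = 1.68^(1/6) = 1.090314.
C = 1.090314 / 0.019 = 57.38 m^(1/2)/s.

57.38


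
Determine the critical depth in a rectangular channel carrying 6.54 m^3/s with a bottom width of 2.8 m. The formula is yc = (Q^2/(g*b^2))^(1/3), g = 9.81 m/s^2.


Using yc = (Q^2 / (g * b^2))^(1/3):
Q^2 = 6.54^2 = 42.77.
g * b^2 = 9.81 * 2.8^2 = 9.81 * 7.84 = 76.91.
Q^2 / (g*b^2) = 42.77 / 76.91 = 0.5561.
yc = 0.5561^(1/3) = 0.8224 m.

0.8224


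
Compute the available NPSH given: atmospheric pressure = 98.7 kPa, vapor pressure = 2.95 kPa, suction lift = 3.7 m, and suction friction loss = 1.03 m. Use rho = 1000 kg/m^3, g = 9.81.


NPSHa = p_atm/(rho*g) - z_s - hf_s - p_vap/(rho*g).
p_atm/(rho*g) = 98.7*1000 / (1000*9.81) = 10.061 m.
p_vap/(rho*g) = 2.95*1000 / (1000*9.81) = 0.301 m.
NPSHa = 10.061 - 3.7 - 1.03 - 0.301
      = 5.03 m.

5.03


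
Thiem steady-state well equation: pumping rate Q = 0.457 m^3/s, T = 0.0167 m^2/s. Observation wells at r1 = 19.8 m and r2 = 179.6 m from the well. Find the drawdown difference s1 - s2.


Thiem equation: s1 - s2 = Q/(2*pi*T) * ln(r2/r1).
ln(r2/r1) = ln(179.6/19.8) = 2.2051.
Q/(2*pi*T) = 0.457 / (2*pi*0.0167) = 0.457 / 0.1049 = 4.3553.
s1 - s2 = 4.3553 * 2.2051 = 9.6037 m.

9.6037


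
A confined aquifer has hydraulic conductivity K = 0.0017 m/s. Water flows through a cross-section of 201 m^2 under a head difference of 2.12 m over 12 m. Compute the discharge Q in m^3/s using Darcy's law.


Darcy's law: Q = K * A * i, where i = dh/L.
Hydraulic gradient i = 2.12 / 12 = 0.176667.
Q = 0.0017 * 201 * 0.176667
  = 0.0604 m^3/s.

0.0604


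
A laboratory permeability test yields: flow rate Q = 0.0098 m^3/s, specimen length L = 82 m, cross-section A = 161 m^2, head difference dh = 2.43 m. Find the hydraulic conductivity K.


From K = Q*L / (A*dh):
Numerator: Q*L = 0.0098 * 82 = 0.8036.
Denominator: A*dh = 161 * 2.43 = 391.23.
K = 0.8036 / 391.23 = 0.002054 m/s.

0.002054


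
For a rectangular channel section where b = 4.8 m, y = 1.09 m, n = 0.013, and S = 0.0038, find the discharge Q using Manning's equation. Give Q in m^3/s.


For a rectangular channel, the cross-sectional area A = b * y = 4.8 * 1.09 = 5.23 m^2.
The wetted perimeter P = b + 2y = 4.8 + 2*1.09 = 6.98 m.
Hydraulic radius R = A/P = 5.23/6.98 = 0.7496 m.
Velocity V = (1/n)*R^(2/3)*S^(1/2) = (1/0.013)*0.7496^(2/3)*0.0038^(1/2) = 3.9128 m/s.
Discharge Q = A * V = 5.23 * 3.9128 = 20.472 m^3/s.

20.472


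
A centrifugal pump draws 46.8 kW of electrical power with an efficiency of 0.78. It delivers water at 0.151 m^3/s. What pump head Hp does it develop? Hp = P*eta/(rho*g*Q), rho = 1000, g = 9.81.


Pump head formula: Hp = P * eta / (rho * g * Q).
Numerator: P * eta = 46.8 * 1000 * 0.78 = 36504.0 W.
Denominator: rho * g * Q = 1000 * 9.81 * 0.151 = 1481.31.
Hp = 36504.0 / 1481.31 = 24.64 m.

24.64


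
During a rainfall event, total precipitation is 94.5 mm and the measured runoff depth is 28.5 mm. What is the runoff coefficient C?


The runoff coefficient C = runoff depth / rainfall depth.
C = 28.5 / 94.5
  = 0.3016.

0.3016


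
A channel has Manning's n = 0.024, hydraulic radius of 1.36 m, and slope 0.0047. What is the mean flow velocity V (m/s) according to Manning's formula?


Manning's equation gives V = (1/n) * R^(2/3) * S^(1/2).
First, compute R^(2/3) = 1.36^(2/3) = 1.2275.
Next, S^(1/2) = 0.0047^(1/2) = 0.068557.
Then 1/n = 1/0.024 = 41.67.
V = 41.67 * 1.2275 * 0.068557 = 3.5064 m/s.

3.5064


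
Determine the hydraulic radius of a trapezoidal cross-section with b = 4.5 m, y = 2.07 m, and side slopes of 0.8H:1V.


For a trapezoidal section with side slope z:
A = (b + z*y)*y = (4.5 + 0.8*2.07)*2.07 = 12.743 m^2.
P = b + 2*y*sqrt(1 + z^2) = 4.5 + 2*2.07*sqrt(1 + 0.8^2) = 9.802 m.
R = A/P = 12.743 / 9.802 = 1.3001 m.

1.3001


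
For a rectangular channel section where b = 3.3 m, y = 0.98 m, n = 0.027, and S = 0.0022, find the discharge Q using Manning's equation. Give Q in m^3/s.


For a rectangular channel, the cross-sectional area A = b * y = 3.3 * 0.98 = 3.23 m^2.
The wetted perimeter P = b + 2y = 3.3 + 2*0.98 = 5.26 m.
Hydraulic radius R = A/P = 3.23/5.26 = 0.6148 m.
Velocity V = (1/n)*R^(2/3)*S^(1/2) = (1/0.027)*0.6148^(2/3)*0.0022^(1/2) = 1.2561 m/s.
Discharge Q = A * V = 3.23 * 1.2561 = 4.062 m^3/s.

4.062


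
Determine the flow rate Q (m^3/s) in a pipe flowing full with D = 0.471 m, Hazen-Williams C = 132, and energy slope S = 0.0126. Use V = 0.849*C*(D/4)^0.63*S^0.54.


For a full circular pipe, R = D/4 = 0.471/4 = 0.1177 m.
V = 0.849 * 132 * 0.1177^0.63 * 0.0126^0.54
  = 0.849 * 132 * 0.25984 * 0.094232
  = 2.744 m/s.
Pipe area A = pi*D^2/4 = pi*0.471^2/4 = 0.1742 m^2.
Q = A * V = 0.1742 * 2.744 = 0.4781 m^3/s.

0.4781


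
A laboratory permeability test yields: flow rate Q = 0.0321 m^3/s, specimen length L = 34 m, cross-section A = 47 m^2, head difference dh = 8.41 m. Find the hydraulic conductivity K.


From K = Q*L / (A*dh):
Numerator: Q*L = 0.0321 * 34 = 1.0914.
Denominator: A*dh = 47 * 8.41 = 395.27.
K = 1.0914 / 395.27 = 0.002761 m/s.

0.002761


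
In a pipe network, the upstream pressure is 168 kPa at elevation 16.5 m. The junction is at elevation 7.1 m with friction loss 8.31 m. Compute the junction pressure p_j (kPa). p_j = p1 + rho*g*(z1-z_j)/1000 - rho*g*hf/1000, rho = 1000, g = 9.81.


Junction pressure: p_j = p1 + rho*g*(z1 - z_j)/1000 - rho*g*hf/1000.
Elevation term = 1000*9.81*(16.5 - 7.1)/1000 = 92.214 kPa.
Friction term = 1000*9.81*8.31/1000 = 81.521 kPa.
p_j = 168 + 92.214 - 81.521 = 178.69 kPa.

178.69


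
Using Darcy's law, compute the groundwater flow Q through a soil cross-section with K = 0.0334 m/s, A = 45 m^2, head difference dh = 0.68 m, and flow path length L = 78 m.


Darcy's law: Q = K * A * i, where i = dh/L.
Hydraulic gradient i = 0.68 / 78 = 0.008718.
Q = 0.0334 * 45 * 0.008718
  = 0.0131 m^3/s.

0.0131


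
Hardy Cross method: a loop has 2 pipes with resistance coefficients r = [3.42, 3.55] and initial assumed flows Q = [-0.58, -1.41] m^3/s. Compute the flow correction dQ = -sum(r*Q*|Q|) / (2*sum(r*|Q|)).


Numerator terms (r*Q*|Q|): 3.42*-0.58*|-0.58| = -1.1505; 3.55*-1.41*|-1.41| = -7.0578.
Sum of numerator = -8.2082.
Denominator terms (r*|Q|): 3.42*|-0.58| = 1.9836; 3.55*|-1.41| = 5.0055.
2 * sum of denominator = 2 * 6.9891 = 13.9782.
dQ = --8.2082 / 13.9782 = 0.5872 m^3/s.

0.5872


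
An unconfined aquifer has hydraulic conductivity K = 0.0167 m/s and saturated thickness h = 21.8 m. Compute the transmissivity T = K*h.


Transmissivity is defined as T = K * h.
T = 0.0167 * 21.8
  = 0.3641 m^2/s.

0.3641


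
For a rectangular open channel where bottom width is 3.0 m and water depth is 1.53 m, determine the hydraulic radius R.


For a rectangular section:
Flow area A = b * y = 3.0 * 1.53 = 4.59 m^2.
Wetted perimeter P = b + 2y = 3.0 + 2*1.53 = 6.06 m.
Hydraulic radius R = A/P = 4.59 / 6.06 = 0.7574 m.

0.7574


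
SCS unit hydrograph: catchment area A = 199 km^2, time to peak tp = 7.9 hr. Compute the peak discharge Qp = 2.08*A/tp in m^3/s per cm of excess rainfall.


SCS formula: Qp = 2.08 * A / tp.
Qp = 2.08 * 199 / 7.9
   = 413.92 / 7.9
   = 52.39 m^3/s per cm.

52.39


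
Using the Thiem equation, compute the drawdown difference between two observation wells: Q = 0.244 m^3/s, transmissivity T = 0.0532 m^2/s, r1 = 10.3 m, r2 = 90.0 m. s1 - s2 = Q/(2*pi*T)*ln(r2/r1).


Thiem equation: s1 - s2 = Q/(2*pi*T) * ln(r2/r1).
ln(r2/r1) = ln(90.0/10.3) = 2.1677.
Q/(2*pi*T) = 0.244 / (2*pi*0.0532) = 0.244 / 0.3343 = 0.73.
s1 - s2 = 0.73 * 2.1677 = 1.5823 m.

1.5823


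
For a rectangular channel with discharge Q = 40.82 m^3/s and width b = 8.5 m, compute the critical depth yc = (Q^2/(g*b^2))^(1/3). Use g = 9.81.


Using yc = (Q^2 / (g * b^2))^(1/3):
Q^2 = 40.82^2 = 1666.27.
g * b^2 = 9.81 * 8.5^2 = 9.81 * 72.25 = 708.77.
Q^2 / (g*b^2) = 1666.27 / 708.77 = 2.3509.
yc = 2.3509^(1/3) = 1.3297 m.

1.3297


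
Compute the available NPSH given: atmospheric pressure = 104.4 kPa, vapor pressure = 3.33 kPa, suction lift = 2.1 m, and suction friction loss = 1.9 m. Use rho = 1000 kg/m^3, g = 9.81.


NPSHa = p_atm/(rho*g) - z_s - hf_s - p_vap/(rho*g).
p_atm/(rho*g) = 104.4*1000 / (1000*9.81) = 10.642 m.
p_vap/(rho*g) = 3.33*1000 / (1000*9.81) = 0.339 m.
NPSHa = 10.642 - 2.1 - 1.9 - 0.339
      = 6.3 m.

6.3


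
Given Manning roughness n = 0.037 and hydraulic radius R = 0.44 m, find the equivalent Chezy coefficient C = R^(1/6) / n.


The Chezy coefficient relates to Manning's n through C = R^(1/6) / n.
R^(1/6) = 0.44^(1/6) = 0.872118.
C = 0.872118 / 0.037 = 23.57 m^(1/2)/s.

23.57


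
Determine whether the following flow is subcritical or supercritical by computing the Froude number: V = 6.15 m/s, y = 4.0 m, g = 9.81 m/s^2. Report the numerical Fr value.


The Froude number is defined as Fr = V / sqrt(g*y).
g*y = 9.81 * 4.0 = 39.24.
sqrt(g*y) = sqrt(39.24) = 6.2642.
Fr = 6.15 / 6.2642 = 0.9818.
Since Fr < 1, the flow is subcritical.

0.9818


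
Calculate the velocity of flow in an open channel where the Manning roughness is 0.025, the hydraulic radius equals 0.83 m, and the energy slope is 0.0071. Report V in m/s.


Manning's equation gives V = (1/n) * R^(2/3) * S^(1/2).
First, compute R^(2/3) = 0.83^(2/3) = 0.8832.
Next, S^(1/2) = 0.0071^(1/2) = 0.084261.
Then 1/n = 1/0.025 = 40.0.
V = 40.0 * 0.8832 * 0.084261 = 2.9767 m/s.

2.9767


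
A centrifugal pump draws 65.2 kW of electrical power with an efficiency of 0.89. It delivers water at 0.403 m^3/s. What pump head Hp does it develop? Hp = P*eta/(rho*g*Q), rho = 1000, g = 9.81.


Pump head formula: Hp = P * eta / (rho * g * Q).
Numerator: P * eta = 65.2 * 1000 * 0.89 = 58028.0 W.
Denominator: rho * g * Q = 1000 * 9.81 * 0.403 = 3953.43.
Hp = 58028.0 / 3953.43 = 14.68 m.

14.68


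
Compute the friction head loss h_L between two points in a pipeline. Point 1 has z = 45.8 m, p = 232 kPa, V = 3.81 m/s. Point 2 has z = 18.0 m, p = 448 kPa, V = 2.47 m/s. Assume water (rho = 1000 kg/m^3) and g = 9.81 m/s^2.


Total head at each section: H = z + p/(rho*g) + V^2/(2g).
H1 = 45.8 + 232*1000/(1000*9.81) + 3.81^2/(2*9.81)
   = 45.8 + 23.649 + 0.7399
   = 70.189 m.
H2 = 18.0 + 448*1000/(1000*9.81) + 2.47^2/(2*9.81)
   = 18.0 + 45.668 + 0.311
   = 63.979 m.
h_L = H1 - H2 = 70.189 - 63.979 = 6.211 m.

6.211


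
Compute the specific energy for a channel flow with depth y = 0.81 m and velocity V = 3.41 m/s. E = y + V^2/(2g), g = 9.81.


Specific energy E = y + V^2/(2g).
Velocity head = V^2/(2g) = 3.41^2 / (2*9.81) = 11.6281 / 19.62 = 0.5927 m.
E = 0.81 + 0.5927 = 1.4027 m.

1.4027


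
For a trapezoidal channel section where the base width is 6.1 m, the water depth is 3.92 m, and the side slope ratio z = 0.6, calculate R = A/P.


For a trapezoidal section with side slope z:
A = (b + z*y)*y = (6.1 + 0.6*3.92)*3.92 = 33.132 m^2.
P = b + 2*y*sqrt(1 + z^2) = 6.1 + 2*3.92*sqrt(1 + 0.6^2) = 15.243 m.
R = A/P = 33.132 / 15.243 = 2.1736 m.

2.1736


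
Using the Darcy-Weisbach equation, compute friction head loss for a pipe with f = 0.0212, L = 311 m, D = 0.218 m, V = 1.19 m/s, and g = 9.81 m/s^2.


Darcy-Weisbach equation: h_f = f * (L/D) * V^2/(2g).
f * L/D = 0.0212 * 311/0.218 = 30.244.
V^2/(2g) = 1.19^2 / (2*9.81) = 1.4161 / 19.62 = 0.0722 m.
h_f = 30.244 * 0.0722 = 2.183 m.

2.183


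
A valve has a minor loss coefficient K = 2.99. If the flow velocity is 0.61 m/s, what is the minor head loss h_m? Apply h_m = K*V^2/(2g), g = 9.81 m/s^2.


Minor loss formula: h_m = K * V^2/(2g).
V^2 = 0.61^2 = 0.3721.
V^2/(2g) = 0.3721 / 19.62 = 0.019 m.
h_m = 2.99 * 0.019 = 0.0567 m.

0.0567


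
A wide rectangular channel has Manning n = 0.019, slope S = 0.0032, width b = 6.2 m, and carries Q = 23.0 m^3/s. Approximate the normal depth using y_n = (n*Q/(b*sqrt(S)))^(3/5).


We use the wide-channel approximation y_n = (n*Q/(b*sqrt(S)))^(3/5).
sqrt(S) = sqrt(0.0032) = 0.056569.
Numerator: n*Q = 0.019 * 23.0 = 0.437.
Denominator: b*sqrt(S) = 6.2 * 0.056569 = 0.350728.
arg = 1.246.
y_n = 1.246^(3/5) = 1.1411 m.

1.1411


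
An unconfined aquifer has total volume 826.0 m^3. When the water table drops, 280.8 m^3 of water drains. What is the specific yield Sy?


Specific yield Sy = Volume drained / Total volume.
Sy = 280.8 / 826.0
   = 0.34.

0.34


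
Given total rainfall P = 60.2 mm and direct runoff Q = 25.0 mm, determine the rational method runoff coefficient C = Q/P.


The runoff coefficient C = runoff depth / rainfall depth.
C = 25.0 / 60.2
  = 0.4153.

0.4153


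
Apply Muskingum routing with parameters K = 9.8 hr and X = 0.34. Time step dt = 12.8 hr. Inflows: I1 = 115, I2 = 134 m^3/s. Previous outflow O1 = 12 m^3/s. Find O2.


Muskingum coefficients:
denom = 2*K*(1-X) + dt = 2*9.8*(1-0.34) + 12.8 = 25.736.
C0 = (dt - 2*K*X)/denom = (12.8 - 2*9.8*0.34)/25.736 = 0.2384.
C1 = (dt + 2*K*X)/denom = (12.8 + 2*9.8*0.34)/25.736 = 0.7563.
C2 = (2*K*(1-X) - dt)/denom = 0.0053.
O2 = C0*I2 + C1*I1 + C2*O1
   = 0.2384*134 + 0.7563*115 + 0.0053*12
   = 118.99 m^3/s.

118.99


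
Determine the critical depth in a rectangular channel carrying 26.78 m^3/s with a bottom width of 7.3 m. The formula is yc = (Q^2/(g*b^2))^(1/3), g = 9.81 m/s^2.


Using yc = (Q^2 / (g * b^2))^(1/3):
Q^2 = 26.78^2 = 717.17.
g * b^2 = 9.81 * 7.3^2 = 9.81 * 53.29 = 522.77.
Q^2 / (g*b^2) = 717.17 / 522.77 = 1.3719.
yc = 1.3719^(1/3) = 1.1111 m.

1.1111


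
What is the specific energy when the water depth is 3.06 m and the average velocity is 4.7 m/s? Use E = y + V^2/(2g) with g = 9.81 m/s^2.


Specific energy E = y + V^2/(2g).
Velocity head = V^2/(2g) = 4.7^2 / (2*9.81) = 22.09 / 19.62 = 1.1259 m.
E = 3.06 + 1.1259 = 4.1859 m.

4.1859


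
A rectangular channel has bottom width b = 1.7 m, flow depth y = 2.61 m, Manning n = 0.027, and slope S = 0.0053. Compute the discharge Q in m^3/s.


For a rectangular channel, the cross-sectional area A = b * y = 1.7 * 2.61 = 4.44 m^2.
The wetted perimeter P = b + 2y = 1.7 + 2*2.61 = 6.92 m.
Hydraulic radius R = A/P = 4.44/6.92 = 0.6412 m.
Velocity V = (1/n)*R^(2/3)*S^(1/2) = (1/0.027)*0.6412^(2/3)*0.0053^(1/2) = 2.0049 m/s.
Discharge Q = A * V = 4.44 * 2.0049 = 8.896 m^3/s.

8.896


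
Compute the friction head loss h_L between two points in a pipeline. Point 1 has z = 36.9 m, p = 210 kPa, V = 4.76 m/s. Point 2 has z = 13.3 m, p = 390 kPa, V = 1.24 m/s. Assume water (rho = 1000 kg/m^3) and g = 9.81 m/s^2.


Total head at each section: H = z + p/(rho*g) + V^2/(2g).
H1 = 36.9 + 210*1000/(1000*9.81) + 4.76^2/(2*9.81)
   = 36.9 + 21.407 + 1.1548
   = 59.462 m.
H2 = 13.3 + 390*1000/(1000*9.81) + 1.24^2/(2*9.81)
   = 13.3 + 39.755 + 0.0784
   = 53.134 m.
h_L = H1 - H2 = 59.462 - 53.134 = 6.328 m.

6.328


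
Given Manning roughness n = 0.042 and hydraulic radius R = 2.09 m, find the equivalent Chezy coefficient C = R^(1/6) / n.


The Chezy coefficient relates to Manning's n through C = R^(1/6) / n.
R^(1/6) = 2.09^(1/6) = 1.130727.
C = 1.130727 / 0.042 = 26.92 m^(1/2)/s.

26.92


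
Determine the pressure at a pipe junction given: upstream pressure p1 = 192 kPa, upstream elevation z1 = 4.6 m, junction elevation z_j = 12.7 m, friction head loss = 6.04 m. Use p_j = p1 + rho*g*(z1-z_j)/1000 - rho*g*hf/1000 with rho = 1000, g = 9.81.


Junction pressure: p_j = p1 + rho*g*(z1 - z_j)/1000 - rho*g*hf/1000.
Elevation term = 1000*9.81*(4.6 - 12.7)/1000 = -79.461 kPa.
Friction term = 1000*9.81*6.04/1000 = 59.252 kPa.
p_j = 192 + -79.461 - 59.252 = 53.29 kPa.

53.29


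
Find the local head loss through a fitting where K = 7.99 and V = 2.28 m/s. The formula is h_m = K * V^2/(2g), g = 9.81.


Minor loss formula: h_m = K * V^2/(2g).
V^2 = 2.28^2 = 5.1984.
V^2/(2g) = 5.1984 / 19.62 = 0.265 m.
h_m = 7.99 * 0.265 = 2.117 m.

2.117


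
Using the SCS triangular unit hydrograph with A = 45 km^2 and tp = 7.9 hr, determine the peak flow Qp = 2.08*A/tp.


SCS formula: Qp = 2.08 * A / tp.
Qp = 2.08 * 45 / 7.9
   = 93.6 / 7.9
   = 11.85 m^3/s per cm.

11.85


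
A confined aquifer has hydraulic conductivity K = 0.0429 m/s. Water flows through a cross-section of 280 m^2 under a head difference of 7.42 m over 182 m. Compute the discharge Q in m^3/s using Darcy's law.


Darcy's law: Q = K * A * i, where i = dh/L.
Hydraulic gradient i = 7.42 / 182 = 0.040769.
Q = 0.0429 * 280 * 0.040769
  = 0.4897 m^3/s.

0.4897


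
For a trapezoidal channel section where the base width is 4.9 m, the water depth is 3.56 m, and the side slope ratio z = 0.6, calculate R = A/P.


For a trapezoidal section with side slope z:
A = (b + z*y)*y = (4.9 + 0.6*3.56)*3.56 = 25.048 m^2.
P = b + 2*y*sqrt(1 + z^2) = 4.9 + 2*3.56*sqrt(1 + 0.6^2) = 13.203 m.
R = A/P = 25.048 / 13.203 = 1.8971 m.

1.8971


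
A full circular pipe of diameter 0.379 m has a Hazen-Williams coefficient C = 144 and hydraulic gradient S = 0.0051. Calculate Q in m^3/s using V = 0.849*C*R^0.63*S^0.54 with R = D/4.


For a full circular pipe, R = D/4 = 0.379/4 = 0.0948 m.
V = 0.849 * 144 * 0.0948^0.63 * 0.0051^0.54
  = 0.849 * 144 * 0.226592 * 0.057821
  = 1.6018 m/s.
Pipe area A = pi*D^2/4 = pi*0.379^2/4 = 0.1128 m^2.
Q = A * V = 0.1128 * 1.6018 = 0.1807 m^3/s.

0.1807


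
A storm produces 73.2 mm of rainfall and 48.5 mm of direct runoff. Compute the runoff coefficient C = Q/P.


The runoff coefficient C = runoff depth / rainfall depth.
C = 48.5 / 73.2
  = 0.6626.

0.6626


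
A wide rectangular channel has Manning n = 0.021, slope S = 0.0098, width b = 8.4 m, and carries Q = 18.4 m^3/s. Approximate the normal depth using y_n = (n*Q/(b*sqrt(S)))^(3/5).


We use the wide-channel approximation y_n = (n*Q/(b*sqrt(S)))^(3/5).
sqrt(S) = sqrt(0.0098) = 0.098995.
Numerator: n*Q = 0.021 * 18.4 = 0.3864.
Denominator: b*sqrt(S) = 8.4 * 0.098995 = 0.831558.
arg = 0.4647.
y_n = 0.4647^(3/5) = 0.6314 m.

0.6314


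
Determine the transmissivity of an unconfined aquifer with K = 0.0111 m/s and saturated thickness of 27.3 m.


Transmissivity is defined as T = K * h.
T = 0.0111 * 27.3
  = 0.303 m^2/s.

0.303


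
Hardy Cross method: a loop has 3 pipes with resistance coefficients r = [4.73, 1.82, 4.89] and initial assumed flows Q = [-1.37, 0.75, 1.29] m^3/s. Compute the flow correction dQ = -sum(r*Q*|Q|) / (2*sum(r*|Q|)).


Numerator terms (r*Q*|Q|): 4.73*-1.37*|-1.37| = -8.8777; 1.82*0.75*|0.75| = 1.0237; 4.89*1.29*|1.29| = 8.1374.
Sum of numerator = 0.2835.
Denominator terms (r*|Q|): 4.73*|-1.37| = 6.4801; 1.82*|0.75| = 1.365; 4.89*|1.29| = 6.3081.
2 * sum of denominator = 2 * 14.1532 = 28.3064.
dQ = -0.2835 / 28.3064 = -0.01 m^3/s.

-0.01


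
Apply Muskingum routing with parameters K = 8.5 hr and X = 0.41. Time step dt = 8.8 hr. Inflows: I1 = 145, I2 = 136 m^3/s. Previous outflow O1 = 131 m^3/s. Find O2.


Muskingum coefficients:
denom = 2*K*(1-X) + dt = 2*8.5*(1-0.41) + 8.8 = 18.83.
C0 = (dt - 2*K*X)/denom = (8.8 - 2*8.5*0.41)/18.83 = 0.0972.
C1 = (dt + 2*K*X)/denom = (8.8 + 2*8.5*0.41)/18.83 = 0.8375.
C2 = (2*K*(1-X) - dt)/denom = 0.0653.
O2 = C0*I2 + C1*I1 + C2*O1
   = 0.0972*136 + 0.8375*145 + 0.0653*131
   = 143.21 m^3/s.

143.21


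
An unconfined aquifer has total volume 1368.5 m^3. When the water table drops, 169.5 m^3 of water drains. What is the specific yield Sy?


Specific yield Sy = Volume drained / Total volume.
Sy = 169.5 / 1368.5
   = 0.1239.

0.1239


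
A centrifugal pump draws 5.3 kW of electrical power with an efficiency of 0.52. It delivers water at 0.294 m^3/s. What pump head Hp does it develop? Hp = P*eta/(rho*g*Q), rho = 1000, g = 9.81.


Pump head formula: Hp = P * eta / (rho * g * Q).
Numerator: P * eta = 5.3 * 1000 * 0.52 = 2756.0 W.
Denominator: rho * g * Q = 1000 * 9.81 * 0.294 = 2884.14.
Hp = 2756.0 / 2884.14 = 0.96 m.

0.96


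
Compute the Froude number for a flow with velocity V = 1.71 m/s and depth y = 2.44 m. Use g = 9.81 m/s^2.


The Froude number is defined as Fr = V / sqrt(g*y).
g*y = 9.81 * 2.44 = 23.9364.
sqrt(g*y) = sqrt(23.9364) = 4.8925.
Fr = 1.71 / 4.8925 = 0.3495.

0.3495


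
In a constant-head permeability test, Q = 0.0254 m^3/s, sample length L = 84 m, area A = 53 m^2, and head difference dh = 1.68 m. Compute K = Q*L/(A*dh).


From K = Q*L / (A*dh):
Numerator: Q*L = 0.0254 * 84 = 2.1336.
Denominator: A*dh = 53 * 1.68 = 89.04.
K = 2.1336 / 89.04 = 0.023962 m/s.

0.023962


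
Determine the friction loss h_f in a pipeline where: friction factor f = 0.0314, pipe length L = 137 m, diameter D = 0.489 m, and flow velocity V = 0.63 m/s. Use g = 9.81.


Darcy-Weisbach equation: h_f = f * (L/D) * V^2/(2g).
f * L/D = 0.0314 * 137/0.489 = 8.7971.
V^2/(2g) = 0.63^2 / (2*9.81) = 0.3969 / 19.62 = 0.0202 m.
h_f = 8.7971 * 0.0202 = 0.178 m.

0.178


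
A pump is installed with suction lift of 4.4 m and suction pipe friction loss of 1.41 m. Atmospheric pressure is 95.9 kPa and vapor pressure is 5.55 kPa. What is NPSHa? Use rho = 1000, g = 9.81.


NPSHa = p_atm/(rho*g) - z_s - hf_s - p_vap/(rho*g).
p_atm/(rho*g) = 95.9*1000 / (1000*9.81) = 9.776 m.
p_vap/(rho*g) = 5.55*1000 / (1000*9.81) = 0.566 m.
NPSHa = 9.776 - 4.4 - 1.41 - 0.566
      = 3.4 m.

3.4


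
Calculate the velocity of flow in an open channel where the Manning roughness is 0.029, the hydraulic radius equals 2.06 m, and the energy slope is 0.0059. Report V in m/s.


Manning's equation gives V = (1/n) * R^(2/3) * S^(1/2).
First, compute R^(2/3) = 2.06^(2/3) = 1.619.
Next, S^(1/2) = 0.0059^(1/2) = 0.076811.
Then 1/n = 1/0.029 = 34.48.
V = 34.48 * 1.619 * 0.076811 = 4.2882 m/s.

4.2882


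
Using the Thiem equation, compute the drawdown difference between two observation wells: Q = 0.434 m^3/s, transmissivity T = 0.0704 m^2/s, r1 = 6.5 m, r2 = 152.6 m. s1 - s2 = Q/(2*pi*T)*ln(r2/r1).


Thiem equation: s1 - s2 = Q/(2*pi*T) * ln(r2/r1).
ln(r2/r1) = ln(152.6/6.5) = 3.156.
Q/(2*pi*T) = 0.434 / (2*pi*0.0704) = 0.434 / 0.4423 = 0.9812.
s1 - s2 = 0.9812 * 3.156 = 3.0965 m.

3.0965


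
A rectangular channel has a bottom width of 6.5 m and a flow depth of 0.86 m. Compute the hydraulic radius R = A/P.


For a rectangular section:
Flow area A = b * y = 6.5 * 0.86 = 5.59 m^2.
Wetted perimeter P = b + 2y = 6.5 + 2*0.86 = 8.22 m.
Hydraulic radius R = A/P = 5.59 / 8.22 = 0.68 m.

0.68


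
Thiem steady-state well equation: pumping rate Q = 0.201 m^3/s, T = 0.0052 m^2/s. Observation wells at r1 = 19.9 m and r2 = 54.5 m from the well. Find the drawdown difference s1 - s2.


Thiem equation: s1 - s2 = Q/(2*pi*T) * ln(r2/r1).
ln(r2/r1) = ln(54.5/19.9) = 1.0075.
Q/(2*pi*T) = 0.201 / (2*pi*0.0052) = 0.201 / 0.0327 = 6.152.
s1 - s2 = 6.152 * 1.0075 = 6.198 m.

6.198


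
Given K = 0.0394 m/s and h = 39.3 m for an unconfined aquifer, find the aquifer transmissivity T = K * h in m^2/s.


Transmissivity is defined as T = K * h.
T = 0.0394 * 39.3
  = 1.5484 m^2/s.

1.5484


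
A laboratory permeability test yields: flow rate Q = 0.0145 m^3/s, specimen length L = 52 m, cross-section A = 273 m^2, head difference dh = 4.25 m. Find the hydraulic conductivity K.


From K = Q*L / (A*dh):
Numerator: Q*L = 0.0145 * 52 = 0.754.
Denominator: A*dh = 273 * 4.25 = 1160.25.
K = 0.754 / 1160.25 = 0.00065 m/s.

0.00065


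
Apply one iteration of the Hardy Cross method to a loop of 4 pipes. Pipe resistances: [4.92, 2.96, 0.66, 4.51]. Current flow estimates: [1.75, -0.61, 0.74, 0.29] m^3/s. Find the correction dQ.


Numerator terms (r*Q*|Q|): 4.92*1.75*|1.75| = 15.0675; 2.96*-0.61*|-0.61| = -1.1014; 0.66*0.74*|0.74| = 0.3614; 4.51*0.29*|0.29| = 0.3793.
Sum of numerator = 14.7068.
Denominator terms (r*|Q|): 4.92*|1.75| = 8.61; 2.96*|-0.61| = 1.8056; 0.66*|0.74| = 0.4884; 4.51*|0.29| = 1.3079.
2 * sum of denominator = 2 * 12.2119 = 24.4238.
dQ = -14.7068 / 24.4238 = -0.6021 m^3/s.

-0.6021


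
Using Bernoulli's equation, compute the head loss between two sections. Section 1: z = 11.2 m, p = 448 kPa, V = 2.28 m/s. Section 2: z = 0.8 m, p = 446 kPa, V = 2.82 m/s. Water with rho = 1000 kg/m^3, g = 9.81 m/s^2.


Total head at each section: H = z + p/(rho*g) + V^2/(2g).
H1 = 11.2 + 448*1000/(1000*9.81) + 2.28^2/(2*9.81)
   = 11.2 + 45.668 + 0.265
   = 57.133 m.
H2 = 0.8 + 446*1000/(1000*9.81) + 2.82^2/(2*9.81)
   = 0.8 + 45.464 + 0.4053
   = 46.669 m.
h_L = H1 - H2 = 57.133 - 46.669 = 10.464 m.

10.464


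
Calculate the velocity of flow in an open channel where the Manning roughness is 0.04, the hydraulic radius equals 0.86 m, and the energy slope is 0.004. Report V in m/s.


Manning's equation gives V = (1/n) * R^(2/3) * S^(1/2).
First, compute R^(2/3) = 0.86^(2/3) = 0.9043.
Next, S^(1/2) = 0.004^(1/2) = 0.063246.
Then 1/n = 1/0.04 = 25.0.
V = 25.0 * 0.9043 * 0.063246 = 1.4299 m/s.

1.4299


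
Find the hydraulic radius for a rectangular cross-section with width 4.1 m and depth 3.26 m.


For a rectangular section:
Flow area A = b * y = 4.1 * 3.26 = 13.37 m^2.
Wetted perimeter P = b + 2y = 4.1 + 2*3.26 = 10.62 m.
Hydraulic radius R = A/P = 13.37 / 10.62 = 1.2586 m.

1.2586


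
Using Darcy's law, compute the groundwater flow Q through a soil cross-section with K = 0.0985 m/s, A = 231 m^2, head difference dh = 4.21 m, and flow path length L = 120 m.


Darcy's law: Q = K * A * i, where i = dh/L.
Hydraulic gradient i = 4.21 / 120 = 0.035083.
Q = 0.0985 * 231 * 0.035083
  = 0.7983 m^3/s.

0.7983


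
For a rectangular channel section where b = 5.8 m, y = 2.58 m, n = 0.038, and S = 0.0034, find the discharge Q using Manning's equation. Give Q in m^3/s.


For a rectangular channel, the cross-sectional area A = b * y = 5.8 * 2.58 = 14.96 m^2.
The wetted perimeter P = b + 2y = 5.8 + 2*2.58 = 10.96 m.
Hydraulic radius R = A/P = 14.96/10.96 = 1.3653 m.
Velocity V = (1/n)*R^(2/3)*S^(1/2) = (1/0.038)*1.3653^(2/3)*0.0034^(1/2) = 1.8885 m/s.
Discharge Q = A * V = 14.96 * 1.8885 = 28.259 m^3/s.

28.259


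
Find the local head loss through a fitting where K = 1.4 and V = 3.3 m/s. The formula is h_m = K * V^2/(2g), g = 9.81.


Minor loss formula: h_m = K * V^2/(2g).
V^2 = 3.3^2 = 10.89.
V^2/(2g) = 10.89 / 19.62 = 0.555 m.
h_m = 1.4 * 0.555 = 0.7771 m.

0.7771


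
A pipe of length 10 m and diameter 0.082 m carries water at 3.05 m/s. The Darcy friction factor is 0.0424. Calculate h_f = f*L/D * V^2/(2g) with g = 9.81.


Darcy-Weisbach equation: h_f = f * (L/D) * V^2/(2g).
f * L/D = 0.0424 * 10/0.082 = 5.1707.
V^2/(2g) = 3.05^2 / (2*9.81) = 9.3025 / 19.62 = 0.4741 m.
h_f = 5.1707 * 0.4741 = 2.452 m.

2.452


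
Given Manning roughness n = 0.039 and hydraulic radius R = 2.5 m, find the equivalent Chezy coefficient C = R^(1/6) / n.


The Chezy coefficient relates to Manning's n through C = R^(1/6) / n.
R^(1/6) = 2.5^(1/6) = 1.164993.
C = 1.164993 / 0.039 = 29.87 m^(1/2)/s.

29.87


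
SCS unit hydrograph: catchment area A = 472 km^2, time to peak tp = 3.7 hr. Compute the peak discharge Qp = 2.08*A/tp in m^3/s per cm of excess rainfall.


SCS formula: Qp = 2.08 * A / tp.
Qp = 2.08 * 472 / 3.7
   = 981.76 / 3.7
   = 265.34 m^3/s per cm.

265.34


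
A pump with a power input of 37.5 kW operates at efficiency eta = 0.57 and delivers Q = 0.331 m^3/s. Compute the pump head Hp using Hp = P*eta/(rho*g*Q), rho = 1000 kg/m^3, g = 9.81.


Pump head formula: Hp = P * eta / (rho * g * Q).
Numerator: P * eta = 37.5 * 1000 * 0.57 = 21375.0 W.
Denominator: rho * g * Q = 1000 * 9.81 * 0.331 = 3247.11.
Hp = 21375.0 / 3247.11 = 6.58 m.

6.58


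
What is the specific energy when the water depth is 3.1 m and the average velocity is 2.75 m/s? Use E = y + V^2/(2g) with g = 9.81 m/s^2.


Specific energy E = y + V^2/(2g).
Velocity head = V^2/(2g) = 2.75^2 / (2*9.81) = 7.5625 / 19.62 = 0.3854 m.
E = 3.1 + 0.3854 = 3.4854 m.

3.4854


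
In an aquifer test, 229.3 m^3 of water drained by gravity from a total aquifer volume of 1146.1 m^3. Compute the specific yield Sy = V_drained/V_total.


Specific yield Sy = Volume drained / Total volume.
Sy = 229.3 / 1146.1
   = 0.2001.

0.2001


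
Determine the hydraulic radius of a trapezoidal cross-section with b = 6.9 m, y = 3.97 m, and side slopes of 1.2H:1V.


For a trapezoidal section with side slope z:
A = (b + z*y)*y = (6.9 + 1.2*3.97)*3.97 = 46.306 m^2.
P = b + 2*y*sqrt(1 + z^2) = 6.9 + 2*3.97*sqrt(1 + 1.2^2) = 19.303 m.
R = A/P = 46.306 / 19.303 = 2.3989 m.

2.3989


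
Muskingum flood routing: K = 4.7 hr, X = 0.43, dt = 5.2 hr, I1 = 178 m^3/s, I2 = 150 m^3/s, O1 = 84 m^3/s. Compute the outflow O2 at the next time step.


Muskingum coefficients:
denom = 2*K*(1-X) + dt = 2*4.7*(1-0.43) + 5.2 = 10.558.
C0 = (dt - 2*K*X)/denom = (5.2 - 2*4.7*0.43)/10.558 = 0.1097.
C1 = (dt + 2*K*X)/denom = (5.2 + 2*4.7*0.43)/10.558 = 0.8754.
C2 = (2*K*(1-X) - dt)/denom = 0.015.
O2 = C0*I2 + C1*I1 + C2*O1
   = 0.1097*150 + 0.8754*178 + 0.015*84
   = 173.52 m^3/s.

173.52


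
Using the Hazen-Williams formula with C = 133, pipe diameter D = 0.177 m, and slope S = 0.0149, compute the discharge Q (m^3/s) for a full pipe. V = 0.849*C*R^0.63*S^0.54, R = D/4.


For a full circular pipe, R = D/4 = 0.177/4 = 0.0442 m.
V = 0.849 * 133 * 0.0442^0.63 * 0.0149^0.54
  = 0.849 * 133 * 0.140257 * 0.103162
  = 1.6338 m/s.
Pipe area A = pi*D^2/4 = pi*0.177^2/4 = 0.0246 m^2.
Q = A * V = 0.0246 * 1.6338 = 0.0402 m^3/s.

0.0402


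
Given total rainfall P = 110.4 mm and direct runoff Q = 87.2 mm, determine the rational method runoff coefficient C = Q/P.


The runoff coefficient C = runoff depth / rainfall depth.
C = 87.2 / 110.4
  = 0.7899.

0.7899


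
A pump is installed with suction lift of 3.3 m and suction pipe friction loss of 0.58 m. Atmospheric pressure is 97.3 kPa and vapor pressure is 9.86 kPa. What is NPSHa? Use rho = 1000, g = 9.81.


NPSHa = p_atm/(rho*g) - z_s - hf_s - p_vap/(rho*g).
p_atm/(rho*g) = 97.3*1000 / (1000*9.81) = 9.918 m.
p_vap/(rho*g) = 9.86*1000 / (1000*9.81) = 1.005 m.
NPSHa = 9.918 - 3.3 - 0.58 - 1.005
      = 5.03 m.

5.03


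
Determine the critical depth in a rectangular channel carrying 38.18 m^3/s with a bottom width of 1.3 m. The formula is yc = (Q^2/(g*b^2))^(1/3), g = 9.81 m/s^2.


Using yc = (Q^2 / (g * b^2))^(1/3):
Q^2 = 38.18^2 = 1457.71.
g * b^2 = 9.81 * 1.3^2 = 9.81 * 1.69 = 16.58.
Q^2 / (g*b^2) = 1457.71 / 16.58 = 87.9198.
yc = 87.9198^(1/3) = 4.4467 m.

4.4467


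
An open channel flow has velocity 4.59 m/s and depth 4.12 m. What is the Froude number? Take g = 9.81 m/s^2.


The Froude number is defined as Fr = V / sqrt(g*y).
g*y = 9.81 * 4.12 = 40.4172.
sqrt(g*y) = sqrt(40.4172) = 6.3575.
Fr = 4.59 / 6.3575 = 0.722.

0.722


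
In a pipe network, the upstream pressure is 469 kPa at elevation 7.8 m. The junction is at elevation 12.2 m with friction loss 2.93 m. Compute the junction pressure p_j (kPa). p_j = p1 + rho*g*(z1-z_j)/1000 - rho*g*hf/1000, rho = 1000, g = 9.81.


Junction pressure: p_j = p1 + rho*g*(z1 - z_j)/1000 - rho*g*hf/1000.
Elevation term = 1000*9.81*(7.8 - 12.2)/1000 = -43.164 kPa.
Friction term = 1000*9.81*2.93/1000 = 28.743 kPa.
p_j = 469 + -43.164 - 28.743 = 397.09 kPa.

397.09


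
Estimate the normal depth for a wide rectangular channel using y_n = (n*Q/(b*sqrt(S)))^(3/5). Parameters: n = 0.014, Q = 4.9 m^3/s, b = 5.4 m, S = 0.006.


We use the wide-channel approximation y_n = (n*Q/(b*sqrt(S)))^(3/5).
sqrt(S) = sqrt(0.006) = 0.07746.
Numerator: n*Q = 0.014 * 4.9 = 0.0686.
Denominator: b*sqrt(S) = 5.4 * 0.07746 = 0.418284.
arg = 0.164.
y_n = 0.164^(3/5) = 0.338 m.

0.338


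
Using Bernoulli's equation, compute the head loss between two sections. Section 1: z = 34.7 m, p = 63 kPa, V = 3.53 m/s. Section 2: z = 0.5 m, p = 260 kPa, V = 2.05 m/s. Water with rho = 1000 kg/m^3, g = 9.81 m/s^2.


Total head at each section: H = z + p/(rho*g) + V^2/(2g).
H1 = 34.7 + 63*1000/(1000*9.81) + 3.53^2/(2*9.81)
   = 34.7 + 6.422 + 0.6351
   = 41.757 m.
H2 = 0.5 + 260*1000/(1000*9.81) + 2.05^2/(2*9.81)
   = 0.5 + 26.504 + 0.2142
   = 27.218 m.
h_L = H1 - H2 = 41.757 - 27.218 = 14.539 m.

14.539


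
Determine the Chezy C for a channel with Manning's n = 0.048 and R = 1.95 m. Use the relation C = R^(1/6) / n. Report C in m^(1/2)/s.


The Chezy coefficient relates to Manning's n through C = R^(1/6) / n.
R^(1/6) = 1.95^(1/6) = 1.117736.
C = 1.117736 / 0.048 = 23.29 m^(1/2)/s.

23.29


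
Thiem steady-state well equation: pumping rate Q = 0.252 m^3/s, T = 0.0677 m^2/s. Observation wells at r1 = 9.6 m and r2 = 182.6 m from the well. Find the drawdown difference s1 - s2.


Thiem equation: s1 - s2 = Q/(2*pi*T) * ln(r2/r1).
ln(r2/r1) = ln(182.6/9.6) = 2.9455.
Q/(2*pi*T) = 0.252 / (2*pi*0.0677) = 0.252 / 0.4254 = 0.5924.
s1 - s2 = 0.5924 * 2.9455 = 1.745 m.

1.745


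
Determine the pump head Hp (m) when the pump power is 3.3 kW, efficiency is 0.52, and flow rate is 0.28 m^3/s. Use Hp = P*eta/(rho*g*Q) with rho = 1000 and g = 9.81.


Pump head formula: Hp = P * eta / (rho * g * Q).
Numerator: P * eta = 3.3 * 1000 * 0.52 = 1716.0 W.
Denominator: rho * g * Q = 1000 * 9.81 * 0.28 = 2746.8.
Hp = 1716.0 / 2746.8 = 0.62 m.

0.62


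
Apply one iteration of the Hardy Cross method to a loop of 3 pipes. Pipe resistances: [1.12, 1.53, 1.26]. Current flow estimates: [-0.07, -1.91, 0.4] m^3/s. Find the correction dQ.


Numerator terms (r*Q*|Q|): 1.12*-0.07*|-0.07| = -0.0055; 1.53*-1.91*|-1.91| = -5.5816; 1.26*0.4*|0.4| = 0.2016.
Sum of numerator = -5.3855.
Denominator terms (r*|Q|): 1.12*|-0.07| = 0.0784; 1.53*|-1.91| = 2.9223; 1.26*|0.4| = 0.504.
2 * sum of denominator = 2 * 3.5047 = 7.0094.
dQ = --5.3855 / 7.0094 = 0.7683 m^3/s.

0.7683


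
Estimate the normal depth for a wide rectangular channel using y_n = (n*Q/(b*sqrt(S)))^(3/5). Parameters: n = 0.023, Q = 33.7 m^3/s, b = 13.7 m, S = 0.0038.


We use the wide-channel approximation y_n = (n*Q/(b*sqrt(S)))^(3/5).
sqrt(S) = sqrt(0.0038) = 0.061644.
Numerator: n*Q = 0.023 * 33.7 = 0.7751.
Denominator: b*sqrt(S) = 13.7 * 0.061644 = 0.844523.
arg = 0.9178.
y_n = 0.9178^(3/5) = 0.9498 m.

0.9498


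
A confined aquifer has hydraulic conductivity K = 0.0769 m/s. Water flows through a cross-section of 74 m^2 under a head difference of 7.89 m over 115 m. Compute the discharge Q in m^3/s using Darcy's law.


Darcy's law: Q = K * A * i, where i = dh/L.
Hydraulic gradient i = 7.89 / 115 = 0.068609.
Q = 0.0769 * 74 * 0.068609
  = 0.3904 m^3/s.

0.3904


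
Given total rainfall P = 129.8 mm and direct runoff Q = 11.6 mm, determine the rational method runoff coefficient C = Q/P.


The runoff coefficient C = runoff depth / rainfall depth.
C = 11.6 / 129.8
  = 0.0894.

0.0894


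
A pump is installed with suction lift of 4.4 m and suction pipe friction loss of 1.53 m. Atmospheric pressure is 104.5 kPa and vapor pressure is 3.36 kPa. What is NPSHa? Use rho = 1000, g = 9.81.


NPSHa = p_atm/(rho*g) - z_s - hf_s - p_vap/(rho*g).
p_atm/(rho*g) = 104.5*1000 / (1000*9.81) = 10.652 m.
p_vap/(rho*g) = 3.36*1000 / (1000*9.81) = 0.343 m.
NPSHa = 10.652 - 4.4 - 1.53 - 0.343
      = 4.38 m.

4.38
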